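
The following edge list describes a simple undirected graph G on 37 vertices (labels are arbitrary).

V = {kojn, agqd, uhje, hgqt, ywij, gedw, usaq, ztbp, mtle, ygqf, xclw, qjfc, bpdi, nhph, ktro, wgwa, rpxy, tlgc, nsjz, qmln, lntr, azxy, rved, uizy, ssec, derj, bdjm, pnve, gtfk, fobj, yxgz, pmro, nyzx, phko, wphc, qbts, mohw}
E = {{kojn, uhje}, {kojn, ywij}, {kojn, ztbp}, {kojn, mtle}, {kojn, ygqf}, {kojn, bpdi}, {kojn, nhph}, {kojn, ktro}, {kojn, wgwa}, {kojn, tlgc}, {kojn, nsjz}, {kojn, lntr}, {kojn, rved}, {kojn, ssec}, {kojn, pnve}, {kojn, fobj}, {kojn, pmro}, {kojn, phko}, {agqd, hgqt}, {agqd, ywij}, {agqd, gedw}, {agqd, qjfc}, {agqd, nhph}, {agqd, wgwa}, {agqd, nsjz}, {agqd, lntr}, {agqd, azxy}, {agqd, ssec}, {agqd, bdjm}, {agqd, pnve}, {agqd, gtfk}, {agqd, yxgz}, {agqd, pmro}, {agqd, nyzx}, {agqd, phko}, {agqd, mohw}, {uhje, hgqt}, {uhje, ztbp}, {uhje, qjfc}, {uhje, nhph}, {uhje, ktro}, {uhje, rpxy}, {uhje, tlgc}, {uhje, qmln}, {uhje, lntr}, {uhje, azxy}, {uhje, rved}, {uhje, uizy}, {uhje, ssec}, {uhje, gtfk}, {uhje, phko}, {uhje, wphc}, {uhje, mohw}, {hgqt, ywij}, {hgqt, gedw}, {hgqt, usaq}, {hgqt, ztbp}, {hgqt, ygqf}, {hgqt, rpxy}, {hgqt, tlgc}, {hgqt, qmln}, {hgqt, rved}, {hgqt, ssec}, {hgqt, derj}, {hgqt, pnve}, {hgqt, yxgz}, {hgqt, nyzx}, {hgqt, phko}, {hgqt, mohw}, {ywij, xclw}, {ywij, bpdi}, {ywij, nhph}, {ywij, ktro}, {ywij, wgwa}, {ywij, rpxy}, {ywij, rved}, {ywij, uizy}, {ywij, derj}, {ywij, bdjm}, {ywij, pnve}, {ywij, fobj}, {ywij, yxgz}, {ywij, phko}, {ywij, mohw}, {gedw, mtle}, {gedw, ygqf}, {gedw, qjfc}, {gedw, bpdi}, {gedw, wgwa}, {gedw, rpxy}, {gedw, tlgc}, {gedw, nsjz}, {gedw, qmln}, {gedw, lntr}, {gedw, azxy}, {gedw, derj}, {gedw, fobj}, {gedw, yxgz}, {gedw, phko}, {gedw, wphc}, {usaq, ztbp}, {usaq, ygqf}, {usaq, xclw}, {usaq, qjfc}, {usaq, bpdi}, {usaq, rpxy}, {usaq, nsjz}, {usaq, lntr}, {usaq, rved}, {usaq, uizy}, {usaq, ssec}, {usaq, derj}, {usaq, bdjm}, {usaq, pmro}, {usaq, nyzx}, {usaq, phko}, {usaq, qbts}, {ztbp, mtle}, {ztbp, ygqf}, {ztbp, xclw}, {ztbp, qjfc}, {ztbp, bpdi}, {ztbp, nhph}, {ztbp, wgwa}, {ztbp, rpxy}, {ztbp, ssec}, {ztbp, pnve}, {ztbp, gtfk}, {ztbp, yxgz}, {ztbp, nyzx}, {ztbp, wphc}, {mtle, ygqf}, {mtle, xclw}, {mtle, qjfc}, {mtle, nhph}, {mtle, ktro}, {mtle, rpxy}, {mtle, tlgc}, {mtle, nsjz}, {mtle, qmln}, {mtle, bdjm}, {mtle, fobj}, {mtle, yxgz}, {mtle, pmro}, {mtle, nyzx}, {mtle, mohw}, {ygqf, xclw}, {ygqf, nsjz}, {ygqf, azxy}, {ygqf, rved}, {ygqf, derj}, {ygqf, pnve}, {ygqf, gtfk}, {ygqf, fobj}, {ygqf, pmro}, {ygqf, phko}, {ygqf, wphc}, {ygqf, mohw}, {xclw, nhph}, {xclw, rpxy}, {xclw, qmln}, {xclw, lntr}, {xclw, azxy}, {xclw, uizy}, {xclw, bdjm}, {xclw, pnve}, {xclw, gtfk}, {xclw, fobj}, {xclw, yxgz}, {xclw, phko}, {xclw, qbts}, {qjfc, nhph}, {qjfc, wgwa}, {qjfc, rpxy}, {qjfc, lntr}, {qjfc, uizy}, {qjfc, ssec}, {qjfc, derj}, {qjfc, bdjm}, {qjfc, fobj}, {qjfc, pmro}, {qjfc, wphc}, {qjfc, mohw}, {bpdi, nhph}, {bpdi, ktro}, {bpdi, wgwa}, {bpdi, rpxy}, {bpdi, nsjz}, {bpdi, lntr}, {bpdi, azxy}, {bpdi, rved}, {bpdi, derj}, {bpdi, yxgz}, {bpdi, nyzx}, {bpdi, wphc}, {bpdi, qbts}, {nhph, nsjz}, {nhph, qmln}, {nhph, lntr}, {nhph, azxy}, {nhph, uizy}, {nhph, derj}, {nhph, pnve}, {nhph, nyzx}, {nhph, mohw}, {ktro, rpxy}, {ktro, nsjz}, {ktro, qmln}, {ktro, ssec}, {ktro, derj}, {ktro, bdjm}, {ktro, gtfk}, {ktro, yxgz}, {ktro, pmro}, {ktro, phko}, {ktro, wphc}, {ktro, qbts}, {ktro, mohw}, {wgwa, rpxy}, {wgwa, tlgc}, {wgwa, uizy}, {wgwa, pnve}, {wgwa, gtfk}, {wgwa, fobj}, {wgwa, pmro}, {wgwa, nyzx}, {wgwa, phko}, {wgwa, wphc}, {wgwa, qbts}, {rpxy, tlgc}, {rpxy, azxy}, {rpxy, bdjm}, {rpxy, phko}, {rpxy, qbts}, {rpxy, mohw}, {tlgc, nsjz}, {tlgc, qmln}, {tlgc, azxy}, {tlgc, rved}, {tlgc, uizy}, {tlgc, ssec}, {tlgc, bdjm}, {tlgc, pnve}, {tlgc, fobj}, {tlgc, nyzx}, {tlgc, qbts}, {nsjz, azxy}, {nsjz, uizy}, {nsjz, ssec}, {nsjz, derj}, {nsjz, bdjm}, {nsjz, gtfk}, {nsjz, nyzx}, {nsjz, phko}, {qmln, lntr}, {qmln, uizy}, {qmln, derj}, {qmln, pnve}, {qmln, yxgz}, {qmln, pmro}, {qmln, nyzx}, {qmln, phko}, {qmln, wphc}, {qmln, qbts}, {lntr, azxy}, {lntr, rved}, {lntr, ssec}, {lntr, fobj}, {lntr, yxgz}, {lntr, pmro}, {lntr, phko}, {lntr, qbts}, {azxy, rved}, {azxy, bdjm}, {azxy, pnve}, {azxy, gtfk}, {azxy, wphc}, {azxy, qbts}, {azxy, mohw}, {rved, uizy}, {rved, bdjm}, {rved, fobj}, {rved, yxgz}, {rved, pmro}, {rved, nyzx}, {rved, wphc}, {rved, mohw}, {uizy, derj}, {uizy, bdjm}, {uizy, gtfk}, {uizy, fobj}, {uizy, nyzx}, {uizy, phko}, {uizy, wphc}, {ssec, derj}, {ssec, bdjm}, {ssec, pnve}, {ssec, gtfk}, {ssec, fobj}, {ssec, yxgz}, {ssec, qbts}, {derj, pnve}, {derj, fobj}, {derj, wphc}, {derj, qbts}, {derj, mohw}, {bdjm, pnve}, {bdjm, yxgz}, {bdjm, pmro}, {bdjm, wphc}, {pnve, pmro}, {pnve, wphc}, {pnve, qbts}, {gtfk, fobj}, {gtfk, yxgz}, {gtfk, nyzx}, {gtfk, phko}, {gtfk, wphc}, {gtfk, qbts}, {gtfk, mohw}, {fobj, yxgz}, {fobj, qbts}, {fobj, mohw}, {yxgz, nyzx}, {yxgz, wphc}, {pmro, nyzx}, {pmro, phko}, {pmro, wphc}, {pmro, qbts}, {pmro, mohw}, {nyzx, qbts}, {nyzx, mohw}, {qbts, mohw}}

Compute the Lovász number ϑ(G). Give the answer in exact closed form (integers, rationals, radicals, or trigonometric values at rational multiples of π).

Vertex hgqt has 18 neighbors: agqd, uhje, ywij, gedw, usaq, ztbp, ygqf, rpxy, tlgc, qmln, rved, ssec, derj, pnve, yxgz, nyzx, phko, mohw.
N(ywij) = {kojn, agqd, hgqt, xclw, bpdi, nhph, ktro, wgwa, rpxy, rved, uizy, derj, bdjm, pnve, fobj, yxgz, phko, mohw}, |N(ywij)| = 18.
deg(nsjz) = 18; N(nsjz) = {kojn, agqd, gedw, usaq, mtle, ygqf, bpdi, nhph, ktro, tlgc, azxy, uizy, ssec, derj, bdjm, gtfk, nyzx, phko}.
Vertex bpdi has 18 neighbors: kojn, ywij, gedw, usaq, ztbp, nhph, ktro, wgwa, rpxy, nsjz, lntr, azxy, rved, derj, yxgz, nyzx, wphc, qbts.
Every vertex has degree 18 (N=37); strongly regular (37,18,8,9).
The 3 distinct eigenvalues: [18.0, 2.541381, -3.541381].
Lovász (edge-transitive): ϑ = −37·(-sqrt(37)/2 - 1/2)/((18)−(-sqrt(37)/2 - 1/2)) = sqrt(37).
= 6.082763… (decimal).

sqrt(37)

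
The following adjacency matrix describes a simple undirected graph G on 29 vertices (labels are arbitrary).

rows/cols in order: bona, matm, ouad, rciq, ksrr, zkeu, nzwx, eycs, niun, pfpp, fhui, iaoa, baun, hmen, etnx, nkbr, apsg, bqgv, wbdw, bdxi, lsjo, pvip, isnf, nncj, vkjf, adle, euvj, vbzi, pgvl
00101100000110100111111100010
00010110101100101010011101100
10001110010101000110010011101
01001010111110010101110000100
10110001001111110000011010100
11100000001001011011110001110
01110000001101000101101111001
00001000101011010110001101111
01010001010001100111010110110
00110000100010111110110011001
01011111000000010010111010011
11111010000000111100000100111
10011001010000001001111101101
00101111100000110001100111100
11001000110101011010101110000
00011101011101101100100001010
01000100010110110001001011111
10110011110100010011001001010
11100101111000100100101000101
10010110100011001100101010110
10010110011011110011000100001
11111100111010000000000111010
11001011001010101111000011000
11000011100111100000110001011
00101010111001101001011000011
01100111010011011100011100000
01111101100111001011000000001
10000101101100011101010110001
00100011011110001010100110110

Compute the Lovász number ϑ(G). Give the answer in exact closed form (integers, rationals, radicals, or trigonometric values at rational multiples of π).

sqrt(29)

deg(bona) = 14; N(bona) = {ouad, ksrr, zkeu, iaoa, baun, etnx, bqgv, wbdw, bdxi, lsjo, pvip, isnf, nncj, vbzi}.
deg(etnx) = 14; N(etnx) = {bona, matm, ksrr, niun, pfpp, iaoa, hmen, nkbr, apsg, wbdw, lsjo, isnf, nncj, vkjf}.
N(nncj) = {bona, matm, nzwx, eycs, niun, iaoa, baun, hmen, etnx, lsjo, pvip, adle, vbzi, pgvl}, |N(nncj)| = 14.
N(matm) = {rciq, zkeu, nzwx, niun, fhui, iaoa, etnx, apsg, wbdw, pvip, isnf, nncj, adle, euvj}, |N(matm)| = 14.
G on 29 vertices is 14-regular; Paley(29): SR with (k,λ,μ)=(14,6,7).
Distinct eigenvalues (to 3 d.p.): [14.0, 2.193, -3.193].
−29·(-sqrt(29)/2 - 1/2) / ((14)−(-sqrt(29)/2 - 1/2)) = sqrt(29) = ϑ(G).
= 5.385164807… (decimal).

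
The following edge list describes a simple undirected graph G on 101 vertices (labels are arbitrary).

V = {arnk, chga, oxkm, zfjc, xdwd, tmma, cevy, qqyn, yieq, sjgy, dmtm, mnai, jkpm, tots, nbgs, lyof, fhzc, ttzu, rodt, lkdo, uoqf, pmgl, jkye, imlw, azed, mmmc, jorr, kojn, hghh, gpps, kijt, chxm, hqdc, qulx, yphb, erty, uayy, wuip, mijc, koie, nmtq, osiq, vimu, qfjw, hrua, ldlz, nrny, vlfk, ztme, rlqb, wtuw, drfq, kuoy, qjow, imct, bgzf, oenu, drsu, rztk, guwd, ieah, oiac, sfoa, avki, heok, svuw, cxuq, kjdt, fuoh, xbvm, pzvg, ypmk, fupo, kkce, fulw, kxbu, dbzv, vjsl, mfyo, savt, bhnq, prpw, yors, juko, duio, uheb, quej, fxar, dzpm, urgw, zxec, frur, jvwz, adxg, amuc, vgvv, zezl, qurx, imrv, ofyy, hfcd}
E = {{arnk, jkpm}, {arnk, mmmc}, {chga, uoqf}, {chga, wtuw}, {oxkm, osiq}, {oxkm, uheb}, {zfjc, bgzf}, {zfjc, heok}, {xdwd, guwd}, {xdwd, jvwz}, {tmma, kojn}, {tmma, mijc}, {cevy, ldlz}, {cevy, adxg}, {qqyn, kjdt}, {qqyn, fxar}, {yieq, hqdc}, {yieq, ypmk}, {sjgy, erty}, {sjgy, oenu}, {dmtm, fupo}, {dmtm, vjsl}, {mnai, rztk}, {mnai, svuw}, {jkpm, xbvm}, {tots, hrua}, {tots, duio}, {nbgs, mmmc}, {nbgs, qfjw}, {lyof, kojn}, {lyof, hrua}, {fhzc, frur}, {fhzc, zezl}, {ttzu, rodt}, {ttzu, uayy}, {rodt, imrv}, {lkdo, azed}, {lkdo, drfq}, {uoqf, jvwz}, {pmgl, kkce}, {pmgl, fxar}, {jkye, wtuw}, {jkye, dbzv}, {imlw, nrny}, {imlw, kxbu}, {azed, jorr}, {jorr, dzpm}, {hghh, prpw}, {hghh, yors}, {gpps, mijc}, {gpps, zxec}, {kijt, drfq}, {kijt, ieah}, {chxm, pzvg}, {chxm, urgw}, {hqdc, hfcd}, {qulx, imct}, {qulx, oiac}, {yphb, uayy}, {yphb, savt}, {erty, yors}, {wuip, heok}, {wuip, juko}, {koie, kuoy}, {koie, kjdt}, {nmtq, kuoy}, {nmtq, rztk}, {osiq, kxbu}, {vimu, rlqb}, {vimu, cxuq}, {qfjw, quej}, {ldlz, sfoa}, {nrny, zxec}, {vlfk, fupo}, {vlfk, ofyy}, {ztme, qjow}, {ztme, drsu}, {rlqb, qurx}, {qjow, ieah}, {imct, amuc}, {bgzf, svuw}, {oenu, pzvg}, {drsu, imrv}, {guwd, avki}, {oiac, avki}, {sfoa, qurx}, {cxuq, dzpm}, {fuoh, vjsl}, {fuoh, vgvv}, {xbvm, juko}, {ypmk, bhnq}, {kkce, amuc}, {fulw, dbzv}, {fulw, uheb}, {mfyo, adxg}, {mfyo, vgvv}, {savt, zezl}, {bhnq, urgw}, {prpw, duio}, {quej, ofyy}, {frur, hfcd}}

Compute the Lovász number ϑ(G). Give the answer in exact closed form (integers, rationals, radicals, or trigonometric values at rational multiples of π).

deg(nrny) = 2; N(nrny) = {imlw, zxec}.
N(amuc) = {imct, kkce}, |N(amuc)| = 2.
deg(savt) = 2; N(savt) = {yphb, zezl}.
Vertex ztme has 2 neighbors: qjow, drsu.
101-vertex 2-regular graph: a single 101-cycle (edge-transitive).
The 51 distinct eigenvalues: [2.0, 1.996, 1.985, 1.965, 1.938, 1.904, 1.862, 1.813, 1.757, 1.695, 1.625, 1.55, 1.468, 1.381, 1.288, 1.191, 1.088, 0.982, 0.872, 0.758, 0.642, 0.523, 0.402, 0.279, 0.155, 0.031, -0.093, -0.217, -0.34, -0.462, -0.582, -0.7, -0.815, -0.927, -1.036, -1.14, -1.24, -1.335, -1.425, -1.51, -1.588, -1.661, -1.727, -1.786, -1.839, -1.884, -1.922, -1.953, -1.976, -1.991, -1.999].
Lovász: ϑ = −101(-2*cos(pi/101))/(2+-(-1)*2*cos(pi/101)) = 101*cos(pi/101)/(cos(pi/101) + 1).
= 50.4878… (decimal).
α=50, χ(Ḡ)=51; ϑ=101*cos(pi/101)/(cos(pi/101) + 1) lies between (both strict).

101*cos(pi/101)/(cos(pi/101) + 1)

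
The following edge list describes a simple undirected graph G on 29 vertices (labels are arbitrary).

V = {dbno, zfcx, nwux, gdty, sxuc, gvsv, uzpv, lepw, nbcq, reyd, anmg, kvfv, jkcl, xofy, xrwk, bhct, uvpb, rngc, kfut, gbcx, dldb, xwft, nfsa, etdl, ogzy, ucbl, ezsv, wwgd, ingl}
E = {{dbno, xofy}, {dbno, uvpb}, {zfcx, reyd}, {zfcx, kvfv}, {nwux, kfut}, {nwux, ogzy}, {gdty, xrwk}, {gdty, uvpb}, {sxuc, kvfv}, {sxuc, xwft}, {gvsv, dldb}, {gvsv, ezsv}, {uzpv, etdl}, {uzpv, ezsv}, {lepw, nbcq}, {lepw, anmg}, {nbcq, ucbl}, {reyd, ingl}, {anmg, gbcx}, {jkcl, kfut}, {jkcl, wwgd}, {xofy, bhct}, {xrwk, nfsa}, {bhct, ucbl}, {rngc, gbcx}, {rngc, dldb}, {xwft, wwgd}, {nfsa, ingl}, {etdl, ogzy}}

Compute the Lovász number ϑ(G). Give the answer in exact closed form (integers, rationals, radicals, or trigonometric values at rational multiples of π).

29*cos(pi/29)/(cos(pi/29) + 1)

deg(bhct) = 2; N(bhct) = {xofy, ucbl}.
N(kvfv) = {zfcx, sxuc}, |N(kvfv)| = 2.
Vertex rngc has 2 neighbors: gbcx, dldb.
deg(nbcq) = 2; N(nbcq) = {lepw, ucbl}.
Regular of degree 2 on 29 vertices: the odd cycle C_{29}.
Distinct eigenvalues (to 6 d.p.): [2.0, 1.953241, 1.815151, 1.592186, 1.294773, 0.936817, 0.535057, 0.108278, -0.323564, -0.740276, -1.122374, -1.451991, -1.713714, -1.895306, -1.988276].
λ_max=2, λ_min=-2*cos(pi/29); ϑ = −29·λ_min/(λ_max−λ_min) = 29*cos(pi/29)/(cos(pi/29) + 1).
ϑ(G) ≈ 14.457375255.
α=14, χ(Ḡ)=15; ϑ=29*cos(pi/29)/(cos(pi/29) + 1) lies between (both strict).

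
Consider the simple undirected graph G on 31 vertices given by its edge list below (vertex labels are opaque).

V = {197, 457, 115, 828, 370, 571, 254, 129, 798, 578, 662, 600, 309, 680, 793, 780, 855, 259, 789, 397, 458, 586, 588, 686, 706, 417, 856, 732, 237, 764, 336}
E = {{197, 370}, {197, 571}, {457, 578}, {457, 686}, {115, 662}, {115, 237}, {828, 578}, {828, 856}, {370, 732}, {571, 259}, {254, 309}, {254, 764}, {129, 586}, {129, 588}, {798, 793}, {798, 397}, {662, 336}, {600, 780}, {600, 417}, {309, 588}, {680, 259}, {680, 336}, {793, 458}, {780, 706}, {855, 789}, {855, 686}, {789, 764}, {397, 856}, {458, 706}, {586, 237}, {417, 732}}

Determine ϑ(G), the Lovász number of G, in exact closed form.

31*cos(pi/31)/(cos(pi/31) + 1)

N(578) = {457, 828}, |N(578)| = 2.
N(417) = {600, 732}, |N(417)| = 2.
deg(780) = 2; N(780) = {600, 706}.
N(588) = {129, 309}, |N(588)| = 2.
Every vertex has degree 2 (N=31); this is C_{31}, the 31-cycle.
spec(A) ≈ [2.0, 1.95906, 1.837916, 1.641527, 1.377934, 1.057928, 0.694611, 0.302856, -0.101298, -0.501305, -0.880788, -1.224212, -1.517516, -1.748693, -1.908279, -1.989739] (distinct, 6 d.p.).
ϑ = −N·λ_min/(λ_max−λ_min) = −31·(-2*cos(pi/31))/(2−(-2*cos(pi/31))) = 31*cos(pi/31)/(cos(pi/31) + 1).
≈ 15.4601350 (to 7 d.p.).
15 ≤ 31*cos(pi/31)/(cos(pi/31) + 1) ≤ 16: both strict.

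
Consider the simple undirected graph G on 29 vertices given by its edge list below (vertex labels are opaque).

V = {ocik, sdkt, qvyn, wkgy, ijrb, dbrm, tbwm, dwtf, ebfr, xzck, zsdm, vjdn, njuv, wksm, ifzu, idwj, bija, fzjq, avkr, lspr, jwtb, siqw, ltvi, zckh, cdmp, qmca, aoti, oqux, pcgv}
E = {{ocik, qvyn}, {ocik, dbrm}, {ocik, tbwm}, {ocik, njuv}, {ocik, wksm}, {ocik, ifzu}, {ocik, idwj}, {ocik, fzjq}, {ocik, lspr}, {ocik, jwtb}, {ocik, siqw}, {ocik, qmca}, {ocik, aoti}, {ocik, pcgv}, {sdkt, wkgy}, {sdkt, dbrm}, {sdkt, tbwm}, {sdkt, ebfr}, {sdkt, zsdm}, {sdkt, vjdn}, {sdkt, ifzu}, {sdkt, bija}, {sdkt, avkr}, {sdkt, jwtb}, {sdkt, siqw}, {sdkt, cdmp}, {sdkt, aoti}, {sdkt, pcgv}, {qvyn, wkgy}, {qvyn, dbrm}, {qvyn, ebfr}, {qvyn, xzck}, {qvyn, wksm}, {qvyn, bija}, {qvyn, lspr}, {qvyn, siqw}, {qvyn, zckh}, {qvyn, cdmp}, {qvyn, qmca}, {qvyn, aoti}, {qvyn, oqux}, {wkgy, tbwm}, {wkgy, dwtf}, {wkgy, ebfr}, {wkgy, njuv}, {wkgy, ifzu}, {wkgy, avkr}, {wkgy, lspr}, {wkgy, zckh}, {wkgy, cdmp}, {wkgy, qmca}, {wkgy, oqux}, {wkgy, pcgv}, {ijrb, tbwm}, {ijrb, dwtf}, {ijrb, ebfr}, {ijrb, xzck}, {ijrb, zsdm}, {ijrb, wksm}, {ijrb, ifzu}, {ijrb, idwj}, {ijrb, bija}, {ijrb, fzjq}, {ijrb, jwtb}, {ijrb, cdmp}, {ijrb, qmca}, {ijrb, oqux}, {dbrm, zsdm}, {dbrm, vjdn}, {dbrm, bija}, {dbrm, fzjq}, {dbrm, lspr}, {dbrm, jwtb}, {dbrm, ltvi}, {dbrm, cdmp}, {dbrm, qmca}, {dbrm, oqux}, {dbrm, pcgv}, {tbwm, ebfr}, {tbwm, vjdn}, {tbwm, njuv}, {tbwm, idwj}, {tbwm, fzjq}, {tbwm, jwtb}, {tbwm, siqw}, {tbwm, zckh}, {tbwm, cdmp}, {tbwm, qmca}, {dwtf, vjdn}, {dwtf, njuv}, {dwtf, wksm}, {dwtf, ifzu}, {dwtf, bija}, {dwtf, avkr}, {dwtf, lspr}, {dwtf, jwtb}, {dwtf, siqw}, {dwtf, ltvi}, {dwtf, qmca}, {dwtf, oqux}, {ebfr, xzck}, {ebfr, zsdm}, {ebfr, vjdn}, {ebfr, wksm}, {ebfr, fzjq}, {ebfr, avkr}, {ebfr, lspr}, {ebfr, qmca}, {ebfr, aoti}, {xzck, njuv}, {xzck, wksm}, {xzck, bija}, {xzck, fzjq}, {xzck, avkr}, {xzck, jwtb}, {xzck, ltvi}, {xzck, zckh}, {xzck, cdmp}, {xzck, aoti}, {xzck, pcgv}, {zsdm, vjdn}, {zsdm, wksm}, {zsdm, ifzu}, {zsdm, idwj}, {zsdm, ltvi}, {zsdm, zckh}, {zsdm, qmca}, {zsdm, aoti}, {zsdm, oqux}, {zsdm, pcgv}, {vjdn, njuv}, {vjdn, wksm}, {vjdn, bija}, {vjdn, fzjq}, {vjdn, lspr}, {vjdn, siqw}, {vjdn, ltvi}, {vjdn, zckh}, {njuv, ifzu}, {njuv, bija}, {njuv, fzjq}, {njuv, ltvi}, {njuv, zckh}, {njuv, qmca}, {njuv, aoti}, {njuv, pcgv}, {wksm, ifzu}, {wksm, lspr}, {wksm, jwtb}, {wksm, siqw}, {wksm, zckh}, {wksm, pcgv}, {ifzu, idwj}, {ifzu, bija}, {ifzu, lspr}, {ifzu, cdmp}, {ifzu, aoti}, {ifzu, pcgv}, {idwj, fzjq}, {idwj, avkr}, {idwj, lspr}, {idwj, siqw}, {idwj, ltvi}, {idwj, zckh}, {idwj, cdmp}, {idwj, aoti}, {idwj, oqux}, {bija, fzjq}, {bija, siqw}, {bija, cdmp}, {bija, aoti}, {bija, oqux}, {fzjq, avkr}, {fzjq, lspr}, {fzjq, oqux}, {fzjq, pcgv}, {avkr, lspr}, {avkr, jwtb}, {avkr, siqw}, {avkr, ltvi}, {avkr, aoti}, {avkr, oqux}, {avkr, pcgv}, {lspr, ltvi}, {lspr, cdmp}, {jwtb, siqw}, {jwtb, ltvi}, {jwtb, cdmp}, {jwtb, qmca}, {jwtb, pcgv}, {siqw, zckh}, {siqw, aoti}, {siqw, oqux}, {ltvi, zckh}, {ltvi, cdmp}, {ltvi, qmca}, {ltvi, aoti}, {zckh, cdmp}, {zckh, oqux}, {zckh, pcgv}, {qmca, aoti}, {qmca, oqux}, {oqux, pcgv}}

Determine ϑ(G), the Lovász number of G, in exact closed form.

sqrt(29)

Vertex dbrm has 14 neighbors: ocik, sdkt, qvyn, zsdm, vjdn, bija, fzjq, lspr, jwtb, ltvi, cdmp, qmca, oqux, pcgv.
N(wkgy) = {sdkt, qvyn, tbwm, dwtf, ebfr, njuv, ifzu, avkr, lspr, zckh, cdmp, qmca, oqux, pcgv}, |N(wkgy)| = 14.
deg(dwtf) = 14; N(dwtf) = {wkgy, ijrb, vjdn, njuv, wksm, ifzu, bija, avkr, lspr, jwtb, siqw, ltvi, qmca, oqux}.
deg(fzjq) = 14; N(fzjq) = {ocik, ijrb, dbrm, tbwm, ebfr, xzck, vjdn, njuv, idwj, bija, avkr, lspr, oqux, pcgv}.
Every vertex has degree 14 (N=29); strongly regular (29,14,6,7).
The 3 distinct eigenvalues: [14.0, 2.192582, -3.192582].
λ_max=14, λ_min=-sqrt(29)/2 - 1/2; ϑ = −29·λ_min/(λ_max−λ_min) = sqrt(29).
≈ 5.3851648 (to 7 d.p.).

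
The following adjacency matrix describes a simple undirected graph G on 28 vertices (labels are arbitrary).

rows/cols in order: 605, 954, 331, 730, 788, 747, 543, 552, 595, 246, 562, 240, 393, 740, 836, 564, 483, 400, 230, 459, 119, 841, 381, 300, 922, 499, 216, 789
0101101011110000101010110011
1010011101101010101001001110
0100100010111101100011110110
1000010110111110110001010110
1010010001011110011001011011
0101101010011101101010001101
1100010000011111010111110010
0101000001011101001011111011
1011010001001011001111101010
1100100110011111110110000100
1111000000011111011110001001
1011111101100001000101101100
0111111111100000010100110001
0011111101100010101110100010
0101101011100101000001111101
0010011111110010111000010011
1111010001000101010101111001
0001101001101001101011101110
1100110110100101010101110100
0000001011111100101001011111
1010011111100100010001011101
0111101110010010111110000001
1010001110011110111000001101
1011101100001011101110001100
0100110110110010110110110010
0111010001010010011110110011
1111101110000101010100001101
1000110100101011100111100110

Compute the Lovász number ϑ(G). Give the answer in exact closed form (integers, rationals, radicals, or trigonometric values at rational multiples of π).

N(740) = {331, 730, 788, 747, 543, 552, 246, 562, 836, 483, 230, 459, 119, 381, 216}, |N(740)| = 15.
Vertex 595 has 15 neighbors: 605, 331, 730, 747, 246, 393, 836, 564, 230, 459, 119, 841, 381, 922, 216.
Vertex 564 has 15 neighbors: 331, 747, 543, 552, 595, 246, 562, 240, 836, 483, 400, 230, 300, 216, 789.
Vertex 605 has 15 neighbors: 954, 730, 788, 543, 595, 246, 562, 240, 483, 230, 119, 381, 300, 216, 789.
deg(v) = 15 for all v (|V|=28); Kneser K(8,2) on C(8,2)=28 vertices.
Distinct eigenvalues (to 4 d.p.): [15.0, 1.0, -5.0].
Lovász (edge-transitive): ϑ = −28·(-5)/((15)−(-5)) = 7.
≈ 7.0000 (to 4 d.p.).

7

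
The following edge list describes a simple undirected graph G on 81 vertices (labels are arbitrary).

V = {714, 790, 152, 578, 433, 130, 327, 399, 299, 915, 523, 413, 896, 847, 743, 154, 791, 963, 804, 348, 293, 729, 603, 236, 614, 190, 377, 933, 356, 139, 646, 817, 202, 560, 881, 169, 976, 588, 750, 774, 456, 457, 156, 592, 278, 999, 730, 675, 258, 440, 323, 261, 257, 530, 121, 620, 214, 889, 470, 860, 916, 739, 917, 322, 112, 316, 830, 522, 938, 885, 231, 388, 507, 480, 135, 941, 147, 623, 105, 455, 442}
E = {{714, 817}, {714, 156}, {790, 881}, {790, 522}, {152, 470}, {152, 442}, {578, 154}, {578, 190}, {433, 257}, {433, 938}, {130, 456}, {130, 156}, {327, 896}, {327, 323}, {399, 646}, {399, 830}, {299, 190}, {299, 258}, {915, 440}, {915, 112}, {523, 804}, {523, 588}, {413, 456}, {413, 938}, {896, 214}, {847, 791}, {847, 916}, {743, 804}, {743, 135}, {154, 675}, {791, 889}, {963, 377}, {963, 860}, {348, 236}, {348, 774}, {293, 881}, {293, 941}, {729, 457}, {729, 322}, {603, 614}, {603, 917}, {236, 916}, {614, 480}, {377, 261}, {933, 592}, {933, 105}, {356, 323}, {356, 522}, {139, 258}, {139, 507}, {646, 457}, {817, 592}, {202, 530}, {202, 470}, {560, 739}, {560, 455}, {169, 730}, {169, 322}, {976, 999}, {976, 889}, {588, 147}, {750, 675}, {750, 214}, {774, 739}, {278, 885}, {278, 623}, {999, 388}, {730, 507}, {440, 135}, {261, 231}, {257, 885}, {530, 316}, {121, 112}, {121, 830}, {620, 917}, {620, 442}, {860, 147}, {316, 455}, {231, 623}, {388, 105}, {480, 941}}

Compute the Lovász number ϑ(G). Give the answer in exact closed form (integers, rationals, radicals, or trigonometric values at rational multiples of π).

81*cos(pi/81)/(cos(pi/81) + 1)

N(112) = {915, 121}, |N(112)| = 2.
N(433) = {257, 938}, |N(433)| = 2.
Vertex 592 has 2 neighbors: 933, 817.
Vertex 130 has 2 neighbors: 456, 156.
Regular of degree 2 on 81 vertices: connected 2-regular on 81 ⇒ C_{81}.
Distinct eigenvalues (to 4 d.p.): [2.0, 1.994, 1.976, 1.9461, 1.9045, 1.8514, 1.7873, 1.7123, 1.6271, 1.5321, 1.4279, 1.315, 1.1943, 1.0664, 0.9321, 0.7922, 0.6475, 0.4989, 0.3473, 0.1936, 0.0388, -0.1163, -0.2707, -0.4234, -0.5736, -0.7204, -0.8628, -1.0, -1.1312, -1.2556, -1.3725, -1.4811, -1.5808, -1.671, -1.7511, -1.8207, -1.8794, -1.9267, -1.9625, -1.9865, -1.9985].
λ_max=2, λ_min=-2*cos(pi/81); ϑ = −81·λ_min/(λ_max−λ_min) = 81*cos(pi/81)/(cos(pi/81) + 1).
= 40.48476531… (decimal).
40 ≤ 81*cos(pi/81)/(cos(pi/81) + 1) ≤ 41: both strict.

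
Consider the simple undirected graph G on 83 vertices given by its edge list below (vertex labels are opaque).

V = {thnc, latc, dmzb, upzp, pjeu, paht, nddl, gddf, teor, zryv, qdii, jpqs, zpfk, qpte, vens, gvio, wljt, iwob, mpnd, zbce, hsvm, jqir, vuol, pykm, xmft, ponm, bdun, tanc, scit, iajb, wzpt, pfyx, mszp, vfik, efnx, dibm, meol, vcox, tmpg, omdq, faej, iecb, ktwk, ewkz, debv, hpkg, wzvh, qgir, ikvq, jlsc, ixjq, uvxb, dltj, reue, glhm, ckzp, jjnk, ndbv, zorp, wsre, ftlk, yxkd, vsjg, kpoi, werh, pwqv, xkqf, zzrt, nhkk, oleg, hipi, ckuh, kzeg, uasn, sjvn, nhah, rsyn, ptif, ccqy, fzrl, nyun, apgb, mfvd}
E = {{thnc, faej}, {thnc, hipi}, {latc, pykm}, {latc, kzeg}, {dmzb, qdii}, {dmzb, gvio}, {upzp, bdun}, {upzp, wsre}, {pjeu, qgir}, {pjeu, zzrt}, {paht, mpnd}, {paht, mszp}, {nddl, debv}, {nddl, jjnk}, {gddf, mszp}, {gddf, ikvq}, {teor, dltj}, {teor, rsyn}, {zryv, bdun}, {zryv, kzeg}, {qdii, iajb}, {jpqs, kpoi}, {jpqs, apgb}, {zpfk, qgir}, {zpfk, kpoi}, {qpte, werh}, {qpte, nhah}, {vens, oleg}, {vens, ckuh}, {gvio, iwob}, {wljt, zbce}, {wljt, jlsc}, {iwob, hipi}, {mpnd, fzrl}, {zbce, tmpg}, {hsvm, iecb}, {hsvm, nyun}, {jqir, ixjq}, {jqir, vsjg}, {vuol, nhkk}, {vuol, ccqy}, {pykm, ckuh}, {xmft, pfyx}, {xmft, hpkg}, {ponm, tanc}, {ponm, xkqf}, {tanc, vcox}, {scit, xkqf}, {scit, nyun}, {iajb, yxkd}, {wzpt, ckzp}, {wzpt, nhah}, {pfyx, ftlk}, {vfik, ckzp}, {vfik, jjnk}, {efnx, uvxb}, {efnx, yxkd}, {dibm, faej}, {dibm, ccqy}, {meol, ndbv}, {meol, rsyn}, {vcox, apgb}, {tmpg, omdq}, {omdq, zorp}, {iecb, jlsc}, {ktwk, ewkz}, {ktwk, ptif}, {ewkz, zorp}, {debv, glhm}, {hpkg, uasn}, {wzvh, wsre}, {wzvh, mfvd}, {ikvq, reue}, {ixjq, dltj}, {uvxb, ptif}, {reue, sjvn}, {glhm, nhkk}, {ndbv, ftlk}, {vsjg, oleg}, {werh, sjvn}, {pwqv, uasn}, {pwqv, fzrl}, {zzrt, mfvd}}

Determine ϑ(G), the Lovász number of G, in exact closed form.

N(zryv) = {bdun, kzeg}, |N(zryv)| = 2.
N(vsjg) = {jqir, oleg}, |N(vsjg)| = 2.
N(oleg) = {vens, vsjg}, |N(oleg)| = 2.
deg(omdq) = 2; N(omdq) = {tmpg, zorp}.
Every vertex has degree 2 (N=83); a single 83-cycle (edge-transitive).
A has 42 distinct eigenvalues ≈ [2.0, 1.994272, 1.977121, 1.948645, 1.909008, 1.858436, 1.797219, 1.725708, 1.644312, 1.553498, 1.453785, 1.345745, 1.229997, 1.107203, 0.978068, 0.84333, 0.703762, 0.560163, 0.413355, 0.264179, 0.113491, -0.037848, -0.18897, -0.33901, -0.487108, -0.632415, -0.774101, -0.911352, -1.043383, -1.169438, -1.288794, -1.400768, -1.504719, -1.600051, -1.686218, -1.762726, -1.829138, -1.885072, -1.930209, -1.96429, -1.98712, -1.998568].
ϑ = −N·λ_min/(λ_max−λ_min) = −83·(-2*cos(pi/83))/(2−(-2*cos(pi/83))) = 83*cos(pi/83)/(cos(pi/83) + 1).
ϑ(G) ≈ 41.485133.
Lovász sandwich 41 ≤ 83*cos(pi/83)/(cos(pi/83) + 1) ≤ 42: both strict.

83*cos(pi/83)/(cos(pi/83) + 1)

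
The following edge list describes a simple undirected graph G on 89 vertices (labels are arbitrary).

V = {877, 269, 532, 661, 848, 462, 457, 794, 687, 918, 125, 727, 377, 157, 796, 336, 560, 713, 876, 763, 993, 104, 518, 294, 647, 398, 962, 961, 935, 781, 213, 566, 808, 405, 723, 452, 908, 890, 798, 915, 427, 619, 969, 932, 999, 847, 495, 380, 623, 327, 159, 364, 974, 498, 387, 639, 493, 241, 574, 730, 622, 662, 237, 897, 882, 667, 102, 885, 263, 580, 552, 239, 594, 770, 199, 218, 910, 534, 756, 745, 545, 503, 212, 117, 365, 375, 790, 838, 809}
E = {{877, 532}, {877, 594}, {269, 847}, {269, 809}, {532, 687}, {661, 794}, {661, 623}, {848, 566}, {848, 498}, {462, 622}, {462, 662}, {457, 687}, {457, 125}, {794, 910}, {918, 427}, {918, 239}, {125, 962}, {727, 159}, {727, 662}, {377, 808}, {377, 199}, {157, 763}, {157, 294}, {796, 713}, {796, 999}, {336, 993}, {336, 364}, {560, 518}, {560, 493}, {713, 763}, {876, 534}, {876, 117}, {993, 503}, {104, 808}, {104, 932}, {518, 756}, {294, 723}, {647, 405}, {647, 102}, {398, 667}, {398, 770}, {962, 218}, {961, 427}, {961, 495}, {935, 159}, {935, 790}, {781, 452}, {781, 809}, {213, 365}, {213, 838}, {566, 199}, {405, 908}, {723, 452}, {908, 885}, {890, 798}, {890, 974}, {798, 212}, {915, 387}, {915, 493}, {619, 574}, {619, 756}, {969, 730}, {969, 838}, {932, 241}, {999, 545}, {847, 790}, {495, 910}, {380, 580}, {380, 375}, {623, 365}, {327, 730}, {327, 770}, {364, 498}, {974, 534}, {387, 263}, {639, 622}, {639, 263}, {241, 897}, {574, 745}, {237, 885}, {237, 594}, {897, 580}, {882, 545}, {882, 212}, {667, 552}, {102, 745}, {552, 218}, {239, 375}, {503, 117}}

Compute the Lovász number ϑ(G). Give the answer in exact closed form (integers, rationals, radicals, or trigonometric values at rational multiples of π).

deg(619) = 2; N(619) = {574, 756}.
Vertex 847 has 2 neighbors: 269, 790.
N(915) = {387, 493}, |N(915)| = 2.
Vertex 876 has 2 neighbors: 534, 117.
89-vertex 2-regular graph: this is C_{89}, the 89-cycle.
A has 45 distinct eigenvalues ≈ [2.0, 1.995, 1.9801, 1.9553, 1.9208, 1.8767, 1.8232, 1.7607, 1.6894, 1.6097, 1.522, 1.4266, 1.3242, 1.2152, 1.1001, 0.9796, 0.8541, 0.7244, 0.5911, 0.4549, 0.3164, 0.1763, 0.0353, -0.1058, -0.2465, -0.3859, -0.5233, -0.6582, -0.7898, -0.9174, -1.0405, -1.1584, -1.2705, -1.3763, -1.4752, -1.5668, -1.6506, -1.7261, -1.7931, -1.8511, -1.8999, -1.9393, -1.9689, -1.9888, -1.9988].
−89·(-2*cos(pi/89)) / ((2)−(-2*cos(pi/89))) = 89*cos(pi/89)/(cos(pi/89) + 1) = ϑ(G).
≈ 44.48614 (to 5 d.p.).
Sandwich: α(G)=44 ≤ ϑ(G)=89*cos(pi/89)/(cos(pi/89) + 1) ≤ χ(Ḡ)=45 (both strict).

89*cos(pi/89)/(cos(pi/89) + 1)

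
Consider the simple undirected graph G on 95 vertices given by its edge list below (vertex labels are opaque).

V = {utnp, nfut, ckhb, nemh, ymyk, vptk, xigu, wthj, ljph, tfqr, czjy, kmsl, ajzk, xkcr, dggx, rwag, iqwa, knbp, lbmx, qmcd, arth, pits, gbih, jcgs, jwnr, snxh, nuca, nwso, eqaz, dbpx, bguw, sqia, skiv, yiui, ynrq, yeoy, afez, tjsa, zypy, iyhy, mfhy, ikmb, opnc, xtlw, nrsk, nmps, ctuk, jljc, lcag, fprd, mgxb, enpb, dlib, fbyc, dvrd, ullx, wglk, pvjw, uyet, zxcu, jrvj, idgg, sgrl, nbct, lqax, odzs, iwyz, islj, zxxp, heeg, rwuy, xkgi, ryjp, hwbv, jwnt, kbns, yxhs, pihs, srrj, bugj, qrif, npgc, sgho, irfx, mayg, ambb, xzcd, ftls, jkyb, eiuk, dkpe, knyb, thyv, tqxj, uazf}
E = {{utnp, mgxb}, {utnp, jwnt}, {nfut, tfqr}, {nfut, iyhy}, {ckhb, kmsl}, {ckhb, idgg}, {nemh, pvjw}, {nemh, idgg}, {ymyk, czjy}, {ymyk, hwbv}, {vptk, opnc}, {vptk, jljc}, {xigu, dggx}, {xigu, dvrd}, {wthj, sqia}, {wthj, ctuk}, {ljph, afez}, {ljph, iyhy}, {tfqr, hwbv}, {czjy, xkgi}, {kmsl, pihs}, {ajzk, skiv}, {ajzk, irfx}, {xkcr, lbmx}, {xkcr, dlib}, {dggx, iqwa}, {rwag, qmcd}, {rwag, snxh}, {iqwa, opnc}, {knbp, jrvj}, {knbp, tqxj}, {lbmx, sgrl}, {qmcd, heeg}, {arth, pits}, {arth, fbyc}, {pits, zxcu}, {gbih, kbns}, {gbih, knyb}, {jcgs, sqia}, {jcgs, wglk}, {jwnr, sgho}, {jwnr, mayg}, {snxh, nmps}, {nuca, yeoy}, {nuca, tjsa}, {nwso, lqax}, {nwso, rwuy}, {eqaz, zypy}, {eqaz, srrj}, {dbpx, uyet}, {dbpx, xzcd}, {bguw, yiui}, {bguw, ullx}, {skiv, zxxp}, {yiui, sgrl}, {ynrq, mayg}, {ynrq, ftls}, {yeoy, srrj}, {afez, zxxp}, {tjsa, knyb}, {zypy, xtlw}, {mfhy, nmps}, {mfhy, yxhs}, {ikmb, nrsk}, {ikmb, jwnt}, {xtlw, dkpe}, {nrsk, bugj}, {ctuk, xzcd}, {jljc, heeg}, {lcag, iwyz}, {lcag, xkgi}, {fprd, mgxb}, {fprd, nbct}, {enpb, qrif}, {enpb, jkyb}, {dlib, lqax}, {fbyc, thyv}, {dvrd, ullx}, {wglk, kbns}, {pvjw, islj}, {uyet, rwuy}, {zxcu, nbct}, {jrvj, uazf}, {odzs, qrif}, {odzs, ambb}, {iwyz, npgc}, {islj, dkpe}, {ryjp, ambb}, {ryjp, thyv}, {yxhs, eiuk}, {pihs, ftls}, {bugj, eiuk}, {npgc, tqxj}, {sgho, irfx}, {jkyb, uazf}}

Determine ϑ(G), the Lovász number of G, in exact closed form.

deg(ryjp) = 2; N(ryjp) = {ambb, thyv}.
deg(enpb) = 2; N(enpb) = {qrif, jkyb}.
Vertex jwnt has 2 neighbors: utnp, ikmb.
deg(vptk) = 2; N(vptk) = {opnc, jljc}.
2-regular, N=95; this is C_{95}, the 95-cycle.
A has 48 distinct eigenvalues ≈ [2.0, 1.99563, 1.98253, 1.96076, 1.93042, 1.89163, 1.84458, 1.78946, 1.72651, 1.65602, 1.57828, 1.49364, 1.40247, 1.30517, 1.20216, 1.0939, 0.98085, 0.86351, 0.74239, 0.61803, 0.49097, 0.36176, 0.23097, 0.09917, -0.03307, -0.16516, -0.29653, -0.4266, -0.55481, -0.68059, -0.80339, -0.92268, -1.03794, -1.14866, -1.25435, -1.35456, -1.44885, -1.5368, -1.61803, -1.69219, -1.75895, -1.81801, -1.86913, -1.91207, -1.94665, -1.97272, -1.99017, -1.99891].
Lovász (edge-transitive): ϑ = −95·(-2*cos(pi/95))/((2)−(-2*cos(pi/95))) = 95*cos(pi/95)/(cos(pi/95) + 1).
≈ 47.487011311 (to 9 d.p.).
Sandwich: α(G)=47 ≤ ϑ(G)=95*cos(pi/95)/(cos(pi/95) + 1) ≤ χ(Ḡ)=48 (both strict).

95*cos(pi/95)/(cos(pi/95) + 1)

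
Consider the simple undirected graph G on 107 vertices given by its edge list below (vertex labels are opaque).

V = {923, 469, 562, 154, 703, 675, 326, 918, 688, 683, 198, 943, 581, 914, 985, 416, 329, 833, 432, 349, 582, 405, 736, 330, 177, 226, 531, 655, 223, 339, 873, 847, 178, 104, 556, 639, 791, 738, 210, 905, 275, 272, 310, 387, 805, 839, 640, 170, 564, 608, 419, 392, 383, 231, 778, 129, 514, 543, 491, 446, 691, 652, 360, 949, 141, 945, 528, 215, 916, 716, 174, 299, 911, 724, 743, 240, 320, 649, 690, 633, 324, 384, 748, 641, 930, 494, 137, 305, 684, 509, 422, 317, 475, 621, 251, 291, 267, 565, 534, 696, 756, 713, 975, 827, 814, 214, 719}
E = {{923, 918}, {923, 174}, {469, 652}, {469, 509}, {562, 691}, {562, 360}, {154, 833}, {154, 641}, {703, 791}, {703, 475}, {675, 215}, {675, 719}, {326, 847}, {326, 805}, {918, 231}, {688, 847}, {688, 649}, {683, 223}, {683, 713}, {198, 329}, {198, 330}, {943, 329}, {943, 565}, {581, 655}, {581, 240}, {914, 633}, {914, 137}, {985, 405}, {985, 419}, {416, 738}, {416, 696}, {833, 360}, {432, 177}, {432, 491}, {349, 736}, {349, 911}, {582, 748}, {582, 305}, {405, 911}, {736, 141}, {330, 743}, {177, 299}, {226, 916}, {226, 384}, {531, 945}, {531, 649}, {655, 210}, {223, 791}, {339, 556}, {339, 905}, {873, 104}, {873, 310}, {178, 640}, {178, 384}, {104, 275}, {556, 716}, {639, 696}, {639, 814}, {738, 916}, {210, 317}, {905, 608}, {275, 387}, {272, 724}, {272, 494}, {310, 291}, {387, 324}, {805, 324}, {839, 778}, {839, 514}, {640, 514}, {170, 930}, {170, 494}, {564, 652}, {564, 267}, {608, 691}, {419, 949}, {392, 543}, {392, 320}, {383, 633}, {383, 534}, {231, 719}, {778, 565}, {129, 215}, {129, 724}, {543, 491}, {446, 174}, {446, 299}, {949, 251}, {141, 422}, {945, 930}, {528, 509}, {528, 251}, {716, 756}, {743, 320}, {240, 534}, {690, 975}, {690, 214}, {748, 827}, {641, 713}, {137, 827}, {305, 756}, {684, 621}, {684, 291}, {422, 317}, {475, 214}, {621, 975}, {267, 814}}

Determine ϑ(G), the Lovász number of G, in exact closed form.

N(210) = {655, 317}, |N(210)| = 2.
Vertex 177 has 2 neighbors: 432, 299.
deg(748) = 2; N(748) = {582, 827}.
N(226) = {916, 384}, |N(226)| = 2.
Every vertex has degree 2 (N=107); connected 2-regular on 107 ⇒ C_{107}.
A has 54 distinct eigenvalues ≈ [2.0, 1.9966, 1.9862, 1.969, 1.9451, 1.9144, 1.8771, 1.8334, 1.7833, 1.7271, 1.665, 1.5971, 1.5237, 1.445, 1.3614, 1.273, 1.1803, 1.0835, 0.983, 0.8791, 0.7721, 0.6625, 0.5506, 0.4369, 0.3216, 0.2052, 0.0881, -0.0294, -0.1467, -0.2635, -0.3794, -0.494, -0.6069, -0.7176, -0.826, -0.9314, -1.0337, -1.1324, -1.2272, -1.3178, -1.4038, -1.485, -1.561, -1.6317, -1.6968, -1.756, -1.8092, -1.8561, -1.8966, -1.9306, -1.9579, -1.9785, -1.9922, -1.9991].
With N=107: ϑ(G) = 107·(-(-1)*2*cos(pi/107))/(2−(-2*cos(pi/107))) = 107*cos(pi/107)/(cos(pi/107) + 1).
≈ 53.488468 (to 6 d.p.).
Sandwich: α(G)=53 ≤ ϑ(G)=107*cos(pi/107)/(cos(pi/107) + 1) ≤ χ(Ḡ)=54 (both strict).

107*cos(pi/107)/(cos(pi/107) + 1)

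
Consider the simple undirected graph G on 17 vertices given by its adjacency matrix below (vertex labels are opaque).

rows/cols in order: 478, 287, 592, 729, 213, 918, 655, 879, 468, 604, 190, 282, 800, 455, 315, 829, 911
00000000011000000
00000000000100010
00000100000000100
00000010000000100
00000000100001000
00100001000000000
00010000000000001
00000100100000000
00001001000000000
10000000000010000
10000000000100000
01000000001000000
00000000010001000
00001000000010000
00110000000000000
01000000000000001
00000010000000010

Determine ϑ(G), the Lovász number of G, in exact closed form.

17*cos(pi/17)/(cos(pi/17) + 1)

deg(911) = 2; N(911) = {655, 829}.
N(829) = {287, 911}, |N(829)| = 2.
deg(315) = 2; N(315) = {592, 729}.
deg(468) = 2; N(468) = {213, 879}.
G on 17 vertices is 2-regular; this is C_{17}, the 17-cycle.
The 9 distinct eigenvalues: [2.0, 1.86494, 1.47802, 0.89148, 0.18454, -0.54733, -1.20527, -1.70043, -1.96595].
ϑ = −N·λ_min/(λ_max−λ_min) = −17·(-2*cos(pi/17))/(2−(-2*cos(pi/17))) = 17*cos(pi/17)/(cos(pi/17) + 1).
≈ 8.4270143 (to 7 d.p.).
α=8, χ(Ḡ)=9; ϑ=17*cos(pi/17)/(cos(pi/17) + 1) lies between (both strict).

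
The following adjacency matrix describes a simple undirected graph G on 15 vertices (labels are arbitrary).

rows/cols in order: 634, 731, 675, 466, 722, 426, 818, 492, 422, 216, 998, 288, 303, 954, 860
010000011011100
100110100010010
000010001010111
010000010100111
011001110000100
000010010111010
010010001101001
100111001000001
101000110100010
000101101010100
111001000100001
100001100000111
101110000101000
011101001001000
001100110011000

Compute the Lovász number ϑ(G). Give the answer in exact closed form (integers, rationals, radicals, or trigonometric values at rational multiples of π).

5

Vertex 492 has 6 neighbors: 634, 466, 722, 426, 422, 860.
Vertex 216 has 6 neighbors: 466, 426, 818, 422, 998, 303.
deg(466) = 6; N(466) = {731, 492, 216, 303, 954, 860}.
N(422) = {634, 675, 818, 492, 216, 954}, |N(422)| = 6.
G on 15 vertices is 6-regular; this is K(6,2), the Kneser graph.
spec(A) ≈ [6.0, 1.0, -3.0] (distinct, 4 d.p.).
With N=15: ϑ(G) = 15·(-1*(-3))/(6−(-3)) = 5.
ϑ(G) ≈ 5.00000.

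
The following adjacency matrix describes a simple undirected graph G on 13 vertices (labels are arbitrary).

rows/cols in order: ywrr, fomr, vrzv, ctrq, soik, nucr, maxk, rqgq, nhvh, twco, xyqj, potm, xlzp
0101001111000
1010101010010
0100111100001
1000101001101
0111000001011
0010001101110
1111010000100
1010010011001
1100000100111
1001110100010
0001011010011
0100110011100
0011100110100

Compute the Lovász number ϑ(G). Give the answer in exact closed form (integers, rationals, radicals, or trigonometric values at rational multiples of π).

Vertex vrzv has 6 neighbors: fomr, soik, nucr, maxk, rqgq, xlzp.
deg(potm) = 6; N(potm) = {fomr, soik, nucr, nhvh, twco, xyqj}.
Vertex maxk has 6 neighbors: ywrr, fomr, vrzv, ctrq, nucr, xyqj.
Vertex xlzp has 6 neighbors: vrzv, ctrq, soik, rqgq, nhvh, xyqj.
deg(v) = 6 for all v (|V|=13); Paley(13): SR with (k,λ,μ)=(6,2,3).
The 3 distinct eigenvalues: [6.0, 1.303, -2.303].
With N=13: ϑ(G) = 13·(-(-sqrt(13)/2 - 1/2))/(6−(-sqrt(13)/2 - 1/2)) = sqrt(13).
Numerically 3.6056.

sqrt(13)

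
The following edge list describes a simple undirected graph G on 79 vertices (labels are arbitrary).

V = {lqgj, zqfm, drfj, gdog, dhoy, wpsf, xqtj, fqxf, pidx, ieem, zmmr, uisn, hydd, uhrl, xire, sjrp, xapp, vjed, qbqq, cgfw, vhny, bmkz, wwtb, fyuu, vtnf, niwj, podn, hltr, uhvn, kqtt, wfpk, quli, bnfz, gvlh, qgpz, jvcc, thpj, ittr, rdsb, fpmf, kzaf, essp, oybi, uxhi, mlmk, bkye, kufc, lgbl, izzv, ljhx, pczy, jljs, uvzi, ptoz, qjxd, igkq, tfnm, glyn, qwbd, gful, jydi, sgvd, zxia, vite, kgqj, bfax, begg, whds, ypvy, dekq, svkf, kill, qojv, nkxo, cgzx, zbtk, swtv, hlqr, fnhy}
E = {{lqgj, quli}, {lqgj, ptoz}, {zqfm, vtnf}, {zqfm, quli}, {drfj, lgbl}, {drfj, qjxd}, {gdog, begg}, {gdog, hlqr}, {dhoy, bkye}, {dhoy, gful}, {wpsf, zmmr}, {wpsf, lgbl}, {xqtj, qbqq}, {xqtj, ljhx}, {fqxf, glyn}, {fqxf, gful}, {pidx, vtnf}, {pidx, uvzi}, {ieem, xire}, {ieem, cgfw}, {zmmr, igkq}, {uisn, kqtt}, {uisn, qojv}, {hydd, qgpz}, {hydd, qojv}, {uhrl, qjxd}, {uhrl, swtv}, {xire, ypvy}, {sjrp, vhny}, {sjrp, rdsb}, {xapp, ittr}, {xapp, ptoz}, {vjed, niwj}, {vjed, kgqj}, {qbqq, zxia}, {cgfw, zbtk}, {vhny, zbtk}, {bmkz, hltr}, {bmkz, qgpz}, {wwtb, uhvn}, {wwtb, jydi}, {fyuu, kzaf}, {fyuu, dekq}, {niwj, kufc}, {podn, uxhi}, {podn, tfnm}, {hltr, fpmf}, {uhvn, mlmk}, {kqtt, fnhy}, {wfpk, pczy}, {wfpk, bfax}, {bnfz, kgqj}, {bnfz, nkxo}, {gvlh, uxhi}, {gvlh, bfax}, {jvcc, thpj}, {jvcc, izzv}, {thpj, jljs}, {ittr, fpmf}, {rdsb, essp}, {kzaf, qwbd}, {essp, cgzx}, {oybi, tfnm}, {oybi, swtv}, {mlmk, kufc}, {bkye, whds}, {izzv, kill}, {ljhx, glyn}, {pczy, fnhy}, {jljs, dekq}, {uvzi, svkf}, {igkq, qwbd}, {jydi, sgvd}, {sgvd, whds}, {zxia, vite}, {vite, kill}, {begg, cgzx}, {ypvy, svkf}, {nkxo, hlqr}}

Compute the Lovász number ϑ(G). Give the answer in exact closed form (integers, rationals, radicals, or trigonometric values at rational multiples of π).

79*cos(pi/79)/(cos(pi/79) + 1)

deg(dhoy) = 2; N(dhoy) = {bkye, gful}.
deg(fqxf) = 2; N(fqxf) = {glyn, gful}.
deg(nkxo) = 2; N(nkxo) = {bnfz, hlqr}.
Vertex sgvd has 2 neighbors: jydi, whds.
G on 79 vertices is 2-regular; a single 79-cycle (edge-transitive).
The 40 distinct eigenvalues: [2.0, 1.99368, 1.97475, 1.94334, 1.89964, 1.84393, 1.77657, 1.69797, 1.60863, 1.50913, 1.40008, 1.28219, 1.15618, 1.02287, 0.88309, 0.73773, 0.5877, 0.43396, 0.27747, 0.11923, -0.03976, -0.19851, -0.356, -0.51123, -0.66324, -0.81105, -0.95374, -1.09039, -1.22015, -1.3422, -1.45576, -1.56011, -1.65461, -1.73864, -1.81168, -1.87327, -1.92301, -1.96059, -1.98578, -1.99842].
Lovász (edge-transitive): ϑ = −79·(-2*cos(pi/79))/((2)−(-2*cos(pi/79))) = 79*cos(pi/79)/(cos(pi/79) + 1).
Numerically 39.484379.
Lovász sandwich 39 ≤ 79*cos(pi/79)/(cos(pi/79) + 1) ≤ 40: both strict.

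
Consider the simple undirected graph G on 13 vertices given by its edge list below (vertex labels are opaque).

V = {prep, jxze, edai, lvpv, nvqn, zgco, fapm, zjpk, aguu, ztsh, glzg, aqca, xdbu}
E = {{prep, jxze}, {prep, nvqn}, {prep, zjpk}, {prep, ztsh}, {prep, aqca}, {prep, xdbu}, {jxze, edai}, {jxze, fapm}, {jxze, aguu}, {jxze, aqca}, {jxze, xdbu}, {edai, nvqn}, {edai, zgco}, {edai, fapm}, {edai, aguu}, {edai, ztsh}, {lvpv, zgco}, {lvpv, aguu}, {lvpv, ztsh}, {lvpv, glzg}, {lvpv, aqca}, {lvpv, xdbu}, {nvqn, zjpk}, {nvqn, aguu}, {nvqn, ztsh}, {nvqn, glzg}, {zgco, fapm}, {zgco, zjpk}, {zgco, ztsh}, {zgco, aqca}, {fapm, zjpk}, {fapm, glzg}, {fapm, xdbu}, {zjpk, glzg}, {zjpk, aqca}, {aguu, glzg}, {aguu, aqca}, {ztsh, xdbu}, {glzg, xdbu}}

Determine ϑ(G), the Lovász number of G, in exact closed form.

N(nvqn) = {prep, edai, zjpk, aguu, ztsh, glzg}, |N(nvqn)| = 6.
deg(ztsh) = 6; N(ztsh) = {prep, edai, lvpv, nvqn, zgco, xdbu}.
N(prep) = {jxze, nvqn, zjpk, ztsh, aqca, xdbu}, |N(prep)| = 6.
deg(aguu) = 6; N(aguu) = {jxze, edai, lvpv, nvqn, glzg, aqca}.
Regular of degree 6 on 13 vertices: Paley(13): SR with (k,λ,μ)=(6,2,3).
The 3 distinct eigenvalues: [6.0, 1.3028, -2.3028].
λ_max=6, λ_min=-sqrt(13)/2 - 1/2; ϑ = −13·λ_min/(λ_max−λ_min) = sqrt(13).
ϑ(G) ≈ 3.605551275.

sqrt(13)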